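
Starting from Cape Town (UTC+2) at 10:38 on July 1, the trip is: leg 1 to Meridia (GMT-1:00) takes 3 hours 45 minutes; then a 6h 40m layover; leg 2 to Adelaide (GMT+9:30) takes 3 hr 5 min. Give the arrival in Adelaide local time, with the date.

07:38 on July 2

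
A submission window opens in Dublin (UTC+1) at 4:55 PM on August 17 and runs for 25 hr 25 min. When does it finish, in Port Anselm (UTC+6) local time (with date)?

Port Anselm is 5:00 ahead of Dublin.
After 25 hours 25 minutes it is 6:20 PM (Aug 18) in Dublin.
Shift by the zone difference: 6:20 PM + 5:00 = 11:20 PM on Aug 18 in Port Anselm.

11:20 PM on August 18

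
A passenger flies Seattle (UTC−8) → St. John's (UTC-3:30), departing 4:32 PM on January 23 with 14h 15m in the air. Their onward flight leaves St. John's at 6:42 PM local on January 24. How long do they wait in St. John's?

Convert departure to UTC: 4:32 PM + 8:00 = 12:32 AM UTC on Jan 24.
Add 14 hours and 15 minutes flight time → 2:47 PM UTC.
St. John's is UTC−3:30, so local arrival = 2:47 PM − 3:30 = 11:17 AM on Jan 24.
Layover = 6:42 PM − 11:17 AM = 7 hours 25 minutes.

7 hours 25 minutes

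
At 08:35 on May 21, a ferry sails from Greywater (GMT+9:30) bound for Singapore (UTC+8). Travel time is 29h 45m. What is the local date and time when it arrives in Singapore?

12:50 on May 22

Convert departure to UTC: 08:35 − 9:30 = 23:05 UTC on May 20.
Add 29 hours and 45 minutes travel time → 04:50 UTC (May 22).
Singapore is UTC+8:00, so local arrival = 04:50 + 8:00 = 12:50 on May 22.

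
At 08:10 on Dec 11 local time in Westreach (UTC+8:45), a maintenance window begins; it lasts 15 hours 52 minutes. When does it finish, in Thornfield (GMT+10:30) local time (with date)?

Convert start to UTC: 08:10 − 8:45 = 23:25 UTC on Dec 10.
Add 15 hours 52 minutes duration → 15:17 UTC (Dec 11).
Thornfield is UTC+10:30, so local end time = 15:17 + 10:30 = 01:47 on Dec 12.

01:47 on December 12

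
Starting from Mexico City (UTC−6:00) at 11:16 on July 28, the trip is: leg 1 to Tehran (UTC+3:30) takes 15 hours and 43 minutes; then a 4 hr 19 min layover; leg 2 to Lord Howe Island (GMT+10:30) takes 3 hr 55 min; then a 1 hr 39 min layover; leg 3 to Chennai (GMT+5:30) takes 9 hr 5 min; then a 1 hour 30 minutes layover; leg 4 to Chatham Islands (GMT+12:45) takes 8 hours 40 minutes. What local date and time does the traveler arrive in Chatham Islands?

02:52 on July 31

Convert departure to UTC: 11:16 + 6:00 = 17:16 UTC on Jul 28.
Add 15 hours and 43 minutes leg 1 → 08:59 UTC (Jul 29).
Add 4 hours and 19 minutes layover in Tehran → 13:18 UTC.
Add 3 hours 55 minutes leg 2 → 17:13 UTC.
Add 1 hour 39 minutes layover in Lord Howe Island → 18:52 UTC.
Add 9 hours and 5 minutes leg 3 → 03:57 UTC (Jul 30).
Add 1 hour 30 minutes layover in Chennai → 05:27 UTC.
Add 8 hours and 40 minutes leg 4 → 14:07 UTC.
Chatham Islands is UTC+12:45, so local arrival = 14:07 + 12:45 = 02:52 on Jul 31.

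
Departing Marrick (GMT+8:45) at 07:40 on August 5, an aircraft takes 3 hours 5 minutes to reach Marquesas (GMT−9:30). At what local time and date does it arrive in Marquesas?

Marquesas is 18:15 behind Marrick.
After 3 hours 5 minutes it is 10:45 in Marrick.
Shift by the zone difference: 10:45 − 18:15 = 16:30 on Aug 4 in Marquesas.

16:30 on August 4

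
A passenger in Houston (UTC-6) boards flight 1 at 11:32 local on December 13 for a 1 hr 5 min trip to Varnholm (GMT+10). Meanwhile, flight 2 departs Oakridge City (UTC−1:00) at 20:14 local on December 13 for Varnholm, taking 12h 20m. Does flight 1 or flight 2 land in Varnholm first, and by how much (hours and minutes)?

the first, by 14 hours 57 minutes

Flight 1 in UTC: 11:32 + 6:00 = 17:32 on Dec 13.
+1 hour and 5 minutes → arrive 18:37 UTC on Dec 13.
Flight 2 in UTC: 20:14 + 1:00 = 21:14 on Dec 13.
+12 hours and 20 minutes → arrive 09:34 UTC on Dec 14.
Flight 1 lands earlier by 14 hours 57 minutes.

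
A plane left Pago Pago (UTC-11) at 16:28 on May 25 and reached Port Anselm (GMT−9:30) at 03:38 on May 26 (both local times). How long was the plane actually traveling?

9 hours 40 minutes

Departure in UTC: 16:28 + 11:00 = 03:28 on May 26.
Arrival in UTC: 03:38 + 9:30 = 13:08 on May 26.
Elapsed = 13:08 − 03:28 = 9 hours 40 minutes.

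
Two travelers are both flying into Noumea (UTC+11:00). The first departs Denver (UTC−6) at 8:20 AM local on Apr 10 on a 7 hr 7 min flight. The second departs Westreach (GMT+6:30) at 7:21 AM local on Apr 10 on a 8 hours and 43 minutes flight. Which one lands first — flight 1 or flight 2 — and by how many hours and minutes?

the second, by 11 hours 53 minutes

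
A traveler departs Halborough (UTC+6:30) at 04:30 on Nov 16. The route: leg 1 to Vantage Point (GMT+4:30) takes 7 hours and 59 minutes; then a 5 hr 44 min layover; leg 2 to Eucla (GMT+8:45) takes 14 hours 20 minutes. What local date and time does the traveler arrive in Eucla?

10:48 on November 17

Convert departure to UTC: 04:30 − 6:30 = 22:00 UTC on Nov 15.
Add 7 hours and 59 minutes leg 1 → 05:59 UTC (Nov 16).
Add 5 hours 44 minutes layover in Vantage Point → 11:43 UTC.
Add 14 hours 20 minutes leg 2 → 02:03 UTC (Nov 17).
Eucla is UTC+8:45, so local arrival = 02:03 + 8:45 = 10:48 on Nov 17.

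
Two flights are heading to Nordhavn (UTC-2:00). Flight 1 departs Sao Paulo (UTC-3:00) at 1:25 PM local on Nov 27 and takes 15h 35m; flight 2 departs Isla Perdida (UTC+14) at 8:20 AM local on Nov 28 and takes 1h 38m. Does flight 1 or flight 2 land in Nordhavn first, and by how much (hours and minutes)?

the second, by 12 hours 2 minutes

Flight 1 in UTC: 1:25 PM + 3:00 = 4:25 PM on Nov 27.
+15 hours 35 minutes → arrive 8:00 AM UTC on Nov 28.
Flight 2 in UTC: 8:20 AM − 14:00 = 6:20 PM on Nov 27.
+1 hour and 38 minutes → arrive 7:58 PM UTC on Nov 27.
Flight 2 lands earlier by 12 hours 2 minutes.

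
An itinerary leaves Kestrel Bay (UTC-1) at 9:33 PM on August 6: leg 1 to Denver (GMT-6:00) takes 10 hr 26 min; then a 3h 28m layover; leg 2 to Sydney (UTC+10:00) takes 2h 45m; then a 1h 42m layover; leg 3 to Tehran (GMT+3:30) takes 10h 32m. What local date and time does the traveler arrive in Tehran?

6:56 AM on August 8

Convert departure to UTC: 9:33 PM + 1:00 = 10:33 PM UTC on Aug 6.
Add 10 hours 26 minutes leg 1 → 8:59 AM UTC (Aug 7).
Add 3 hours 28 minutes layover in Denver → 12:27 PM UTC.
Add 2 hours and 45 minutes leg 2 → 3:12 PM UTC.
Add 1 hour 42 minutes layover in Sydney → 4:54 PM UTC.
Add 10 hours 32 minutes leg 3 → 3:26 AM UTC (Aug 8).
Tehran is UTC+3:30, so local arrival = 3:26 AM + 3:30 = 6:56 AM on Aug 8.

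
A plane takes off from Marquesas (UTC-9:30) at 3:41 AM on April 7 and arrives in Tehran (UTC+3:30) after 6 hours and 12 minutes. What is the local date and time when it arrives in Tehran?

Convert departure to UTC: 3:41 AM + 9:30 = 1:11 PM UTC on Apr 7.
Add 6 hours 12 minutes travel time → 7:23 PM UTC.
Tehran is UTC+3:30, so local arrival = 7:23 PM + 3:30 = 10:53 PM on Apr 7.

10:53 PM on Apr 7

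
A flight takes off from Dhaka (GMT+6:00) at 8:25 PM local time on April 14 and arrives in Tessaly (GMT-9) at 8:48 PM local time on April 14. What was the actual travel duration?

Departure in UTC: 8:25 PM − 6:00 = 2:25 PM on Apr 14.
Arrival in UTC: 8:48 PM + 9:00 = 5:48 AM on Apr 15.
Elapsed = 5:48 AM − 2:25 PM (+1 day) = 15 hours 23 minutes.

15 hours 23 minutes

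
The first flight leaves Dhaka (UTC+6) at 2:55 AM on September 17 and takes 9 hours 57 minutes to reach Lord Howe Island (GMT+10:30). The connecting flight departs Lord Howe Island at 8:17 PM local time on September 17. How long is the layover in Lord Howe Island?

Convert departure to UTC: 2:55 AM − 6:00 = 8:55 PM UTC on Sep 16.
Add 9 hours 57 minutes flight time → 6:52 AM UTC (Sep 17).
Lord Howe Island is UTC+10:30, so local arrival = 6:52 AM + 10:30 = 5:22 PM on Sep 17.
Layover = 8:17 PM − 5:22 PM = 2 hours 55 minutes.

2 hours 55 minutes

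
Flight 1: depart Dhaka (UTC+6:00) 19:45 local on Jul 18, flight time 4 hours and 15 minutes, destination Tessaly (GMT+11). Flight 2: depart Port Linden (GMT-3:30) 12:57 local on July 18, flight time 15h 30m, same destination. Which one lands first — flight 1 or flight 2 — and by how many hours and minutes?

Flight 1 in UTC: 19:45 − 6:00 = 13:45 on Jul 18.
+4 hours and 15 minutes → arrive 18:00 UTC on Jul 18.
Flight 2 in UTC: 12:57 + 3:30 = 16:27 on Jul 18.
+15 hours and 30 minutes → arrive 07:57 UTC on Jul 19.
Flight 1 lands earlier by 13 hours 57 minutes.

the first, by 13 hours 57 minutes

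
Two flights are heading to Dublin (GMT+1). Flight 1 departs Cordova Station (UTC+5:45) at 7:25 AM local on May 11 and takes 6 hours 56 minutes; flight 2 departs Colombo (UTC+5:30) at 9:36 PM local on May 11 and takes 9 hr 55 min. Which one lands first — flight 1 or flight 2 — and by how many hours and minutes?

Flight 1 in UTC: 7:25 AM − 5:45 = 1:40 AM on May 11.
+6 hours and 56 minutes → arrive 8:36 AM UTC on May 11.
Flight 2 in UTC: 9:36 PM − 5:30 = 4:06 PM on May 11.
+9 hours 55 minutes → arrive 2:01 AM UTC on May 12.
Flight 1 lands earlier by 17 hours 25 minutes.

the first, by 17 hours 25 minutes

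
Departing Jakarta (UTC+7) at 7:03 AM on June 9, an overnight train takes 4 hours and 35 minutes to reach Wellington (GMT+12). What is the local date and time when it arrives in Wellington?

Convert departure to UTC: 7:03 AM − 7:00 = 12:03 AM UTC on Jun 9.
Add 4 hours and 35 minutes travel time → 4:38 AM UTC.
Wellington is UTC+12:00, so local arrival = 4:38 AM + 12:00 = 4:38 PM on Jun 9.

4:38 PM on Jun 9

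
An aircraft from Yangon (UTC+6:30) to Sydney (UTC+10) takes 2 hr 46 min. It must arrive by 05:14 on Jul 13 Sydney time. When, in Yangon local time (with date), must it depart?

22:58 on Jul 12

Target arrival in UTC: 05:14 − 10:00 = 19:14 on Jul 12.
Subtract 2 hours and 46 minutes → departure 16:28 UTC on Jul 12.
Yangon is UTC+6:30: 16:28 + 6:30 = 22:58 on Jul 12.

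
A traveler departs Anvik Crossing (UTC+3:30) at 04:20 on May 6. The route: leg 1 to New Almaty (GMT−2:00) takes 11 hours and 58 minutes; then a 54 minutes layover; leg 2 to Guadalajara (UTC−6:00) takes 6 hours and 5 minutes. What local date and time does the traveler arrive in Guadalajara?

13:47 on May 6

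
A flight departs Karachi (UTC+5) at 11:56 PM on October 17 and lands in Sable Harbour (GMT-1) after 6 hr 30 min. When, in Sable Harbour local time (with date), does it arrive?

Convert departure to UTC: 11:56 PM − 5:00 = 6:56 PM UTC on Oct 17.
Add 6 hours 30 minutes travel time → 1:26 AM UTC (Oct 18).
Sable Harbour is UTC−1:00, so local arrival = 1:26 AM − 1:00 = 12:26 AM on Oct 18.

12:26 AM on October 18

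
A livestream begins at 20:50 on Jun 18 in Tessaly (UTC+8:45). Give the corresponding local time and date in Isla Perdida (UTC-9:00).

03:05 on June 18

In UTC: 20:50 − 8:45 = 12:05 on Jun 18.
Isla Perdida is UTC−9:00: 12:05 − 9:00 = 03:05 on Jun 18.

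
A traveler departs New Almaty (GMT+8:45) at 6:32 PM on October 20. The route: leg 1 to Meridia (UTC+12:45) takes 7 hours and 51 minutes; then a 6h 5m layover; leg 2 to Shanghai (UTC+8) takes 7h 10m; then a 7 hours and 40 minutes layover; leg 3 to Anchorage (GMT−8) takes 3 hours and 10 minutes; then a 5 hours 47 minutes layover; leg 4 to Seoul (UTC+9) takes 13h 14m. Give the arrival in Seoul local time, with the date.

9:44 PM on October 22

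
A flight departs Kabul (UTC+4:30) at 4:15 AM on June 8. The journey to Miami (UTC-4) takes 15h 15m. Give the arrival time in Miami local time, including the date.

11:00 AM on June 8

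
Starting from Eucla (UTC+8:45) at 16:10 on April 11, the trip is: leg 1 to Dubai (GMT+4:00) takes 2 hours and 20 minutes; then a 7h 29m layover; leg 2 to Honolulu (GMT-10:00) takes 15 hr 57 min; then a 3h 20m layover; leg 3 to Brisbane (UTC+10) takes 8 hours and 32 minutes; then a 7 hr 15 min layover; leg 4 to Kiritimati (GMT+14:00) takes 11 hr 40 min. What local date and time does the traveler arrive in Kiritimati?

05:58 on April 14

Convert departure to UTC: 16:10 − 8:45 = 07:25 UTC on Apr 11.
Add 2 hours and 20 minutes leg 1 → 09:45 UTC.
Add 7 hours 29 minutes layover in Dubai → 17:14 UTC.
Add 15 hours 57 minutes leg 2 → 09:11 UTC (Apr 12).
Add 3 hours and 20 minutes layover in Honolulu → 12:31 UTC.
Add 8 hours 32 minutes leg 3 → 21:03 UTC.
Add 7 hours 15 minutes layover in Brisbane → 04:18 UTC (Apr 13).
Add 11 hours 40 minutes leg 4 → 15:58 UTC.
Kiritimati is UTC+14:00, so local arrival = 15:58 + 14:00 = 05:58 on Apr 14.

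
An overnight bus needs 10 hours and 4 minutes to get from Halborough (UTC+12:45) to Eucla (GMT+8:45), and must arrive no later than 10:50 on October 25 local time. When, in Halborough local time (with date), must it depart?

04:46 on October 25

Target arrival in UTC: 10:50 − 8:45 = 02:05 on Oct 25.
Subtract 10 hours 4 minutes → departure 16:01 UTC on Oct 24.
Halborough is UTC+12:45: 16:01 + 12:45 = 04:46 on Oct 25.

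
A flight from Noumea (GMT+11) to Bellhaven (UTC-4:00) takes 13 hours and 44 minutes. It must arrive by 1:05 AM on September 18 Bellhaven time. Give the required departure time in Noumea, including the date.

Target arrival in UTC: 1:05 AM + 4:00 = 5:05 AM on Sep 18.
Subtract 13 hours and 44 minutes → departure 3:21 PM UTC on Sep 17.
Noumea is UTC+11:00: 3:21 PM + 11:00 = 2:21 AM on Sep 18.

2:21 AM on September 18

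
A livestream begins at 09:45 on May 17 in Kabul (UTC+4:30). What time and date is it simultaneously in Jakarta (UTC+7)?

12:15 on May 17

Jakarta is 2:30 ahead of Kabul.
Shift by the zone difference: 09:45 + 2:30 = 12:15 on May 17 in Jakarta.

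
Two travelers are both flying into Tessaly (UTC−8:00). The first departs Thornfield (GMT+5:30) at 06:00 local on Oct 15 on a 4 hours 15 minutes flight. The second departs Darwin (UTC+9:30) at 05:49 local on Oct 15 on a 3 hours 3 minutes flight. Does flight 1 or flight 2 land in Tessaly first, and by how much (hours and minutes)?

Flight 1 in UTC: 06:00 − 5:30 = 00:30 on Oct 15.
+4 hours and 15 minutes → arrive 04:45 UTC on Oct 15.
Flight 2 in UTC: 05:49 − 9:30 = 20:19 on Oct 14.
+3 hours and 3 minutes → arrive 23:22 UTC on Oct 14.
Flight 2 lands earlier by 5 hours 23 minutes.

the second, by 5 hours 23 minutes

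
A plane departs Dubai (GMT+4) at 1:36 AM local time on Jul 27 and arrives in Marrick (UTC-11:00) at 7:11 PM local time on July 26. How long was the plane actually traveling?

Departure in UTC: 1:36 AM − 4:00 = 9:36 PM on Jul 26.
Arrival in UTC: 7:11 PM + 11:00 = 6:11 AM on Jul 27.
Elapsed = 6:11 AM − 9:36 PM (+1 day) = 8 hours 35 minutes.

8 hours 35 minutes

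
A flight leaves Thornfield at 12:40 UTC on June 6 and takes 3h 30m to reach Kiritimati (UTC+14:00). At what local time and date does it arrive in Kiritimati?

06:10 on June 7

Departure is given in UTC: 12:40 on Jun 6.
Add 3 hours 30 minutes → 16:10 UTC.
Kiritimati is UTC+14:00: 16:10 + 14:00 = 06:10 on Jun 7.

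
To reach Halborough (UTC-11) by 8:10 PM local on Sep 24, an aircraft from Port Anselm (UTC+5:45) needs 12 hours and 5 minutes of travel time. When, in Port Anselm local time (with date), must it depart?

Target arrival in UTC: 8:10 PM + 11:00 = 7:10 AM on Sep 25.
Subtract 12 hours 5 minutes → departure 7:05 PM UTC on Sep 24.
Port Anselm is UTC+5:45: 7:05 PM + 5:45 = 12:50 AM on Sep 25.

12:50 AM on September 25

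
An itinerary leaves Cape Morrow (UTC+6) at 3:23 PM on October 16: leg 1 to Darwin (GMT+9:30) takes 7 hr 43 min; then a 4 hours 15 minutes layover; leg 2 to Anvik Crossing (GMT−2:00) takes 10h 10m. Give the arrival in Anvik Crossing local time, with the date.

Convert departure to UTC: 3:23 PM − 6:00 = 9:23 AM UTC on Oct 16.
Add 7 hours and 43 minutes leg 1 → 5:06 PM UTC.
Add 4 hours 15 minutes layover in Darwin → 9:21 PM UTC.
Add 10 hours and 10 minutes leg 2 → 7:31 AM UTC (Oct 17).
Anvik Crossing is UTC−2:00, so local arrival = 7:31 AM − 2:00 = 5:31 AM on Oct 17.

5:31 AM on October 17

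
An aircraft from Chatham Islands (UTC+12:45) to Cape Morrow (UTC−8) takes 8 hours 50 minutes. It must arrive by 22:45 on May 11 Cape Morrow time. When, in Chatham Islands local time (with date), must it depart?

10:40 on May 12

Target arrival in UTC: 22:45 + 8:00 = 06:45 on May 12.
Subtract 8 hours and 50 minutes → departure 21:55 UTC on May 11.
Chatham Islands is UTC+12:45: 21:55 + 12:45 = 10:40 on May 12.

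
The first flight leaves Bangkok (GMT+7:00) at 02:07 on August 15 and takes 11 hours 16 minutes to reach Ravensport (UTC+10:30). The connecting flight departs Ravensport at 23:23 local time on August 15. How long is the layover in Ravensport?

6 hours 30 minutes

Convert departure to UTC: 02:07 − 7:00 = 19:07 UTC on Aug 14.
Add 11 hours and 16 minutes flight time → 06:23 UTC (Aug 15).
Ravensport is UTC+10:30, so local arrival = 06:23 + 10:30 = 16:53 on Aug 15.
Layover = 23:23 − 16:53 = 6 hours 30 minutes.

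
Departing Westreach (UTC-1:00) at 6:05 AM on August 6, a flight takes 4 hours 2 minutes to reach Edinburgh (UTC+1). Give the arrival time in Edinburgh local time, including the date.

Convert departure to UTC: 6:05 AM + 1:00 = 7:05 AM UTC on Aug 6.
Add 4 hours and 2 minutes travel time → 11:07 AM UTC.
Edinburgh is UTC+1:00, so local arrival = 11:07 AM + 1:00 = 12:07 PM on Aug 6.

12:07 PM on August 6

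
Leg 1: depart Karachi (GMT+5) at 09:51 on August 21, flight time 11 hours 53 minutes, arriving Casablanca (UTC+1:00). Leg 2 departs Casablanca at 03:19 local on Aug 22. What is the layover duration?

9 hours 35 minutes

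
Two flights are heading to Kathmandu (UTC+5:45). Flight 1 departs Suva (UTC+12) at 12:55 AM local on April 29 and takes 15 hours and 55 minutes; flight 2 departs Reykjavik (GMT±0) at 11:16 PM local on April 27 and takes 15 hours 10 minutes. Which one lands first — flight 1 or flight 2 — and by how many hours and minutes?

Flight 1 in UTC: 12:55 AM − 12:00 = 12:55 PM on Apr 28.
+15 hours and 55 minutes → arrive 4:50 AM UTC on Apr 29.
Flight 2 departs at 11:16 PM UTC (Apr 27).
+15 hours and 10 minutes → arrive 2:26 PM UTC on Apr 28.
Flight 2 lands earlier by 14 hours 24 minutes.

the second, by 14 hours 24 minutes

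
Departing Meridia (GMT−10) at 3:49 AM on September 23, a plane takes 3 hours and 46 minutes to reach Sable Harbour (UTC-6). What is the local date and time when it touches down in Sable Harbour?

Convert departure to UTC: 3:49 AM + 10:00 = 1:49 PM UTC on Sep 23.
Add 3 hours 46 minutes travel time → 5:35 PM UTC.
Sable Harbour is UTC−6:00, so local arrival = 5:35 PM − 6:00 = 11:35 AM on Sep 23.

11:35 AM on September 23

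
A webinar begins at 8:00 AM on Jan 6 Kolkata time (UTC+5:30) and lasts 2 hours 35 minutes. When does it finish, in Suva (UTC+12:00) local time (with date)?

Suva is 6:30 ahead of Kolkata.
After 2 hours 35 minutes it is 10:35 AM in Kolkata.
Shift by the zone difference: 10:35 AM + 6:30 = 5:05 PM on Jan 6 in Suva.

5:05 PM on January 6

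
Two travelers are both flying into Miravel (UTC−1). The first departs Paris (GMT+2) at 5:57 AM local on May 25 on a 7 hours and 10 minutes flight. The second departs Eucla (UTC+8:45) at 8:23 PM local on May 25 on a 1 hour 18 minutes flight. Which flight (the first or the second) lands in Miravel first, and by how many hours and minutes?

the first, by 1 hour 49 minutes

Flight 1 in UTC: 5:57 AM − 2:00 = 3:57 AM on May 25.
+7 hours and 10 minutes → arrive 11:07 AM UTC on May 25.
Flight 2 in UTC: 8:23 PM − 8:45 = 11:38 AM on May 25.
+1 hour 18 minutes → arrive 12:56 PM UTC on May 25.
Flight 1 lands earlier by 1 hour 49 minutes.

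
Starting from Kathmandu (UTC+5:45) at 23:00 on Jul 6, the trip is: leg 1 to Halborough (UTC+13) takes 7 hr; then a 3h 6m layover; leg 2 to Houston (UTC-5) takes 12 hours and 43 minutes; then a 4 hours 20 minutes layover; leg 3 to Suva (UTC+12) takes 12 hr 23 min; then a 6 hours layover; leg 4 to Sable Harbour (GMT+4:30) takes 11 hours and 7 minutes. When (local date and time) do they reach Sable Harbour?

06:24 on Jul 9

Convert departure to UTC: 23:00 − 5:45 = 17:15 UTC on Jul 6.
Add 7 hours leg 1 → 00:15 UTC (Jul 7).
Add 3 hours 6 minutes layover in Halborough → 03:21 UTC.
Add 12 hours and 43 minutes leg 2 → 16:04 UTC.
Add 4 hours and 20 minutes layover in Houston → 20:24 UTC.
Add 12 hours 23 minutes leg 3 → 08:47 UTC (Jul 8).
Add 6 hours layover in Suva → 14:47 UTC.
Add 11 hours and 7 minutes leg 4 → 01:54 UTC (Jul 9).
Sable Harbour is UTC+4:30, so local arrival = 01:54 + 4:30 = 06:24 on Jul 9.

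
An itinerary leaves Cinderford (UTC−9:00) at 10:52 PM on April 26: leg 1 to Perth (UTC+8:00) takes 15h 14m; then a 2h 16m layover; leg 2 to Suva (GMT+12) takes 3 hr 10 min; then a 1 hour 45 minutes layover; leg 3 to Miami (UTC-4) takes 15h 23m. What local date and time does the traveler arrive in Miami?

5:40 PM on April 28

Convert departure to UTC: 10:52 PM + 9:00 = 7:52 AM UTC on Apr 27.
Add 15 hours and 14 minutes leg 1 → 11:06 PM UTC.
Add 2 hours 16 minutes layover in Perth → 1:22 AM UTC (Apr 28).
Add 3 hours 10 minutes leg 2 → 4:32 AM UTC.
Add 1 hour and 45 minutes layover in Suva → 6:17 AM UTC.
Add 15 hours and 23 minutes leg 3 → 9:40 PM UTC.
Miami is UTC−4:00, so local arrival = 9:40 PM − 4:00 = 5:40 PM on Apr 28.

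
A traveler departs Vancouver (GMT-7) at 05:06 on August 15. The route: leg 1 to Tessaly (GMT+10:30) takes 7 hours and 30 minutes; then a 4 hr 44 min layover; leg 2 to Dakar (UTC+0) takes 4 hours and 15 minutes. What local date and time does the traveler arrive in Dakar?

Convert departure to UTC: 05:06 + 7:00 = 12:06 UTC on Aug 15.
Add 7 hours and 30 minutes leg 1 → 19:36 UTC.
Add 4 hours 44 minutes layover in Tessaly → 00:20 UTC (Aug 16).
Add 4 hours 15 minutes leg 2 → 04:35 UTC.
Dakar is UTC+0, so local arrival is the same: 04:35 on Aug 16.

04:35 on Aug 16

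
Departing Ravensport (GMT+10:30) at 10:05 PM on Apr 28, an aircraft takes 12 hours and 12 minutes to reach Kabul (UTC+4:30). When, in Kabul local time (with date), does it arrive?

Convert departure to UTC: 10:05 PM − 10:30 = 11:35 AM UTC on Apr 28.
Add 12 hours 12 minutes travel time → 11:47 PM UTC.
Kabul is UTC+4:30, so local arrival = 11:47 PM + 4:30 = 4:17 AM on Apr 29.

4:17 AM on April 29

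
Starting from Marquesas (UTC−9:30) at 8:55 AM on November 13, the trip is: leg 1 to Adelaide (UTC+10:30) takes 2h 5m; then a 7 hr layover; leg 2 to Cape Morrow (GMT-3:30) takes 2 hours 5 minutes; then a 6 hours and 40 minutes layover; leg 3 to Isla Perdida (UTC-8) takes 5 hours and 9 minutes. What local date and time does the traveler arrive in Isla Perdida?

Convert departure to UTC: 8:55 AM + 9:30 = 6:25 PM UTC on Nov 13.
Add 2 hours 5 minutes leg 1 → 8:30 PM UTC.
Add 7 hours layover in Adelaide → 3:30 AM UTC (Nov 14).
Add 2 hours 5 minutes leg 2 → 5:35 AM UTC.
Add 6 hours 40 minutes layover in Cape Morrow → 12:15 PM UTC.
Add 5 hours and 9 minutes leg 3 → 5:24 PM UTC.
Isla Perdida is UTC−8:00, so local arrival = 5:24 PM − 8:00 = 9:24 AM on Nov 14.

9:24 AM on November 14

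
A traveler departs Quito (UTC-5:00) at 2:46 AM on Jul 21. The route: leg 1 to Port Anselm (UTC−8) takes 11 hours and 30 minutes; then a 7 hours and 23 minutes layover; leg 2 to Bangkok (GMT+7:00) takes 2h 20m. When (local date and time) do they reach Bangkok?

11:59 AM on July 22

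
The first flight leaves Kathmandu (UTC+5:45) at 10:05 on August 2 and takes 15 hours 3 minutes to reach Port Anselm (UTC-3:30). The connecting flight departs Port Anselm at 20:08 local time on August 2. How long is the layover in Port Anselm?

4 hours 15 minutes

Convert departure to UTC: 10:05 − 5:45 = 04:20 UTC on Aug 2.
Add 15 hours and 3 minutes flight time → 19:23 UTC.
Port Anselm is UTC−3:30, so local arrival = 19:23 − 3:30 = 15:53 on Aug 2.
Layover = 20:08 − 15:53 = 4 hours 15 minutes.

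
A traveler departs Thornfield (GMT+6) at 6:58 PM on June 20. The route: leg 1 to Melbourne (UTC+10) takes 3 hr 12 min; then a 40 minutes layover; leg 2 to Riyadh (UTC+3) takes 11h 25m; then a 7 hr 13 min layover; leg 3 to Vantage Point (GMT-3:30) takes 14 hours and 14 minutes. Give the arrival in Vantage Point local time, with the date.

Convert departure to UTC: 6:58 PM − 6:00 = 12:58 PM UTC on Jun 20.
Add 3 hours and 12 minutes leg 1 → 4:10 PM UTC.
Add 40 minutes layover in Melbourne → 4:50 PM UTC.
Add 11 hours 25 minutes leg 2 → 4:15 AM UTC (Jun 21).
Add 7 hours 13 minutes layover in Riyadh → 11:28 AM UTC.
Add 14 hours and 14 minutes leg 3 → 1:42 AM UTC (Jun 22).
Vantage Point is UTC−3:30, so local arrival = 1:42 AM − 3:30 = 10:12 PM on Jun 21.

10:12 PM on June 21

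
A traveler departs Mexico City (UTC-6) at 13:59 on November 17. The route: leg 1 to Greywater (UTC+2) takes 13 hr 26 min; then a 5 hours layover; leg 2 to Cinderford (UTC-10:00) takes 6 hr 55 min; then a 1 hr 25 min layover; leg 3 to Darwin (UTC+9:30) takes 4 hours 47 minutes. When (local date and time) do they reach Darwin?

Convert departure to UTC: 13:59 + 6:00 = 19:59 UTC on Nov 17.
Add 13 hours and 26 minutes leg 1 → 09:25 UTC (Nov 18).
Add 5 hours layover in Greywater → 14:25 UTC.
Add 6 hours and 55 minutes leg 2 → 21:20 UTC.
Add 1 hour and 25 minutes layover in Cinderford → 22:45 UTC.
Add 4 hours 47 minutes leg 3 → 03:32 UTC (Nov 19).
Darwin is UTC+9:30, so local arrival = 03:32 + 9:30 = 13:02 on Nov 19.

13:02 on November 19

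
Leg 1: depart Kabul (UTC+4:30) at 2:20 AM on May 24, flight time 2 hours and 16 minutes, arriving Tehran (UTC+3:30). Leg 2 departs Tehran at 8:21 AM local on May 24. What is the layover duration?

4 hours 45 minutes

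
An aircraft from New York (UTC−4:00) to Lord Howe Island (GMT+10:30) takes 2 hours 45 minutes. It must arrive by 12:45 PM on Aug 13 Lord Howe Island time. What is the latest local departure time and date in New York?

7:30 PM on August 12

Target arrival in UTC: 12:45 PM − 10:30 = 2:15 AM on Aug 13.
Subtract 2 hours 45 minutes → departure 11:30 PM UTC on Aug 12.
New York is UTC−4:00: 11:30 PM − 4:00 = 7:30 PM on Aug 12.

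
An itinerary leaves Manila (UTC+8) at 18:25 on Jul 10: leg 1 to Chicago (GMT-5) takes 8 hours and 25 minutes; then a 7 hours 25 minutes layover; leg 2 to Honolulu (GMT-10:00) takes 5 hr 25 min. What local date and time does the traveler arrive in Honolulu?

Convert departure to UTC: 18:25 − 8:00 = 10:25 UTC on Jul 10.
Add 8 hours and 25 minutes leg 1 → 18:50 UTC.
Add 7 hours 25 minutes layover in Chicago → 02:15 UTC (Jul 11).
Add 5 hours 25 minutes leg 2 → 07:40 UTC.
Honolulu is UTC−10:00, so local arrival = 07:40 − 10:00 = 21:40 on Jul 10.

21:40 on July 10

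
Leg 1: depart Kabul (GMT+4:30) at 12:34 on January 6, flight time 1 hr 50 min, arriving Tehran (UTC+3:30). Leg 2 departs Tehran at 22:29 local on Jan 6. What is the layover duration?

9 hours 5 minutes

Convert departure to UTC: 12:34 − 4:30 = 08:04 UTC on Jan 6.
Add 1 hour and 50 minutes flight time → 09:54 UTC.
Tehran is UTC+3:30, so local arrival = 09:54 + 3:30 = 13:24 on Jan 6.
Layover = 22:29 − 13:24 = 9 hours 5 minutes.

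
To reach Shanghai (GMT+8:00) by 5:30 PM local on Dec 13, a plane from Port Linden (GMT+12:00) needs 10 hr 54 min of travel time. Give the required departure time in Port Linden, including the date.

Target arrival in UTC: 5:30 PM − 8:00 = 9:30 AM on Dec 13.
Subtract 10 hours 54 minutes → departure 10:36 PM UTC on Dec 12.
Port Linden is UTC+12:00: 10:36 PM + 12:00 = 10:36 AM on Dec 13.

10:36 AM on Dec 13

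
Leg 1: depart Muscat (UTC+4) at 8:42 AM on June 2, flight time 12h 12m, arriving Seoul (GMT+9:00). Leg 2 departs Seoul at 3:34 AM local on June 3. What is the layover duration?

Convert departure to UTC: 8:42 AM − 4:00 = 4:42 AM UTC on Jun 2.
Add 12 hours 12 minutes flight time → 4:54 PM UTC.
Seoul is UTC+9:00, so local arrival = 4:54 PM + 9:00 = 1:54 AM on Jun 3.
Layover = 3:34 AM − 1:54 AM = 1 hour 40 minutes.

1 hour 40 minutes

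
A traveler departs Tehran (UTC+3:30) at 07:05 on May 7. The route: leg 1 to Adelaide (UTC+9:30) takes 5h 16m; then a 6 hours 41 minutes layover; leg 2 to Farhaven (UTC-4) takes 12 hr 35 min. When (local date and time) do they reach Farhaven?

00:07 on May 8

Convert departure to UTC: 07:05 − 3:30 = 03:35 UTC on May 7.
Add 5 hours and 16 minutes leg 1 → 08:51 UTC.
Add 6 hours and 41 minutes layover in Adelaide → 15:32 UTC.
Add 12 hours and 35 minutes leg 2 → 04:07 UTC (May 8).
Farhaven is UTC−4:00, so local arrival = 04:07 − 4:00 = 00:07 on May 8.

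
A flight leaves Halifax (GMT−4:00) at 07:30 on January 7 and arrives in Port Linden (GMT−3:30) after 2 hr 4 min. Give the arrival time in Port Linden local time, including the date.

10:04 on Jan 7

Convert departure to UTC: 07:30 + 4:00 = 11:30 UTC on Jan 7.
Add 2 hours 4 minutes travel time → 13:34 UTC.
Port Linden is UTC−3:30, so local arrival = 13:34 − 3:30 = 10:04 on Jan 7.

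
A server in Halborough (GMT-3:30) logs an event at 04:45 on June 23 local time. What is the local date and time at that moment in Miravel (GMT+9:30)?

17:45 on June 23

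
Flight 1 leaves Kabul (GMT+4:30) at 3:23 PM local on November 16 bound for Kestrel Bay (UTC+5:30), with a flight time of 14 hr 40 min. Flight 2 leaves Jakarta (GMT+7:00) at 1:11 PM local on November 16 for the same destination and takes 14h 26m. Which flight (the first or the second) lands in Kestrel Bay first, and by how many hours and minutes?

the second, by 4 hours 56 minutes

Flight 1 in UTC: 3:23 PM − 4:30 = 10:53 AM on Nov 16.
+14 hours and 40 minutes → arrive 1:33 AM UTC on Nov 17.
Flight 2 in UTC: 1:11 PM − 7:00 = 6:11 AM on Nov 16.
+14 hours and 26 minutes → arrive 8:37 PM UTC on Nov 16.
Flight 2 lands earlier by 4 hours 56 minutes.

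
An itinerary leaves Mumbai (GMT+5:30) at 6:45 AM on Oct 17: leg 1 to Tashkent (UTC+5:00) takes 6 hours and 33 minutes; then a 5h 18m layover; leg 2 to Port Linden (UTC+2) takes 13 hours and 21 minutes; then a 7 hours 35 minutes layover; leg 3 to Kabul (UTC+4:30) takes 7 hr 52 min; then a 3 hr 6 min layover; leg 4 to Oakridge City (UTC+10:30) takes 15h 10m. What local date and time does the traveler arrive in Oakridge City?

10:40 PM on October 19

Convert departure to UTC: 6:45 AM − 5:30 = 1:15 AM UTC on Oct 17.
Add 6 hours and 33 minutes leg 1 → 7:48 AM UTC.
Add 5 hours and 18 minutes layover in Tashkent → 1:06 PM UTC.
Add 13 hours and 21 minutes leg 2 → 2:27 AM UTC (Oct 18).
Add 7 hours 35 minutes layover in Port Linden → 10:02 AM UTC.
Add 7 hours 52 minutes leg 3 → 5:54 PM UTC.
Add 3 hours and 6 minutes layover in Kabul → 9:00 PM UTC.
Add 15 hours and 10 minutes leg 4 → 12:10 PM UTC (Oct 19).
Oakridge City is UTC+10:30, so local arrival = 12:10 PM + 10:30 = 10:40 PM on Oct 19.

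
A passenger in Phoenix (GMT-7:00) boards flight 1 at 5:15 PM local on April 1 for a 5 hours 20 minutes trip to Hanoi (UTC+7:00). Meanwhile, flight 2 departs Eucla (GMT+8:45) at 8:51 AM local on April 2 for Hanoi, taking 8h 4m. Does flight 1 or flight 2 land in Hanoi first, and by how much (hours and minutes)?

the first, by 2 hours 35 minutes

Flight 1 in UTC: 5:15 PM + 7:00 = 12:15 AM on Apr 2.
+5 hours and 20 minutes → arrive 5:35 AM UTC on Apr 2.
Flight 2 in UTC: 8:51 AM − 8:45 = 12:06 AM on Apr 2.
+8 hours 4 minutes → arrive 8:10 AM UTC on Apr 2.
Flight 1 lands earlier by 2 hours 35 minutes.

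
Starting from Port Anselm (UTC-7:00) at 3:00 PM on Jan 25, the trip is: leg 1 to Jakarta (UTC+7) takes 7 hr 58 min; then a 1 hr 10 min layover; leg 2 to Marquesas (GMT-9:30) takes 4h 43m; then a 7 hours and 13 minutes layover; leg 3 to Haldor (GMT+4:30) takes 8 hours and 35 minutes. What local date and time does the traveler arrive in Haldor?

8:09 AM on January 27

Convert departure to UTC: 3:00 PM + 7:00 = 10:00 PM UTC on Jan 25.
Add 7 hours and 58 minutes leg 1 → 5:58 AM UTC (Jan 26).
Add 1 hour and 10 minutes layover in Jakarta → 7:08 AM UTC.
Add 4 hours 43 minutes leg 2 → 11:51 AM UTC.
Add 7 hours and 13 minutes layover in Marquesas → 7:04 PM UTC.
Add 8 hours 35 minutes leg 3 → 3:39 AM UTC (Jan 27).
Haldor is UTC+4:30, so local arrival = 3:39 AM + 4:30 = 8:09 AM on Jan 27.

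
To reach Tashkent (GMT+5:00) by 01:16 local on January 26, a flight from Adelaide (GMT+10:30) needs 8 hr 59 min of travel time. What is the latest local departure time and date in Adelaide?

21:47 on Jan 25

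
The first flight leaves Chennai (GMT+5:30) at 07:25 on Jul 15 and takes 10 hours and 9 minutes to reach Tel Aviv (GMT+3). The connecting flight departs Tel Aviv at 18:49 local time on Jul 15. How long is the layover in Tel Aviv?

3 hours 45 minutes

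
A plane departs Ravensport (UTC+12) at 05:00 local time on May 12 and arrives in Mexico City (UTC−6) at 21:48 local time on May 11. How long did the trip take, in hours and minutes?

Mexico City is 18:00 behind Ravensport.
Clock-face elapsed time (ignoring zones) is −7 hours 12 minutes.
Actual elapsed = −7 hours 12 minutes + 18:00 = 10 hours 48 minutes.

10 hours 48 minutes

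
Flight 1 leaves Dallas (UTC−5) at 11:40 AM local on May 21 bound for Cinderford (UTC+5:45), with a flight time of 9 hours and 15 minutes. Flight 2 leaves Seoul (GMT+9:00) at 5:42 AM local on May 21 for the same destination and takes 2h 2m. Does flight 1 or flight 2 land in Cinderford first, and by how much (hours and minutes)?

the second, by 27 hours 11 minutes

Flight 1 in UTC: 11:40 AM + 5:00 = 4:40 PM on May 21.
+9 hours 15 minutes → arrive 1:55 AM UTC on May 22.
Flight 2 in UTC: 5:42 AM − 9:00 = 8:42 PM on May 20.
+2 hours and 2 minutes → arrive 10:44 PM UTC on May 20.
Flight 2 lands earlier by 27 hours 11 minutes.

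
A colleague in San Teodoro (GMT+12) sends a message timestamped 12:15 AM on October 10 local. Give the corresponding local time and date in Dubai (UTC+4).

Dubai is 8:00 behind San Teodoro.
Shift by the zone difference: 12:15 AM − 8:00 = 4:15 PM on Oct 9 in Dubai.

4:15 PM on October 9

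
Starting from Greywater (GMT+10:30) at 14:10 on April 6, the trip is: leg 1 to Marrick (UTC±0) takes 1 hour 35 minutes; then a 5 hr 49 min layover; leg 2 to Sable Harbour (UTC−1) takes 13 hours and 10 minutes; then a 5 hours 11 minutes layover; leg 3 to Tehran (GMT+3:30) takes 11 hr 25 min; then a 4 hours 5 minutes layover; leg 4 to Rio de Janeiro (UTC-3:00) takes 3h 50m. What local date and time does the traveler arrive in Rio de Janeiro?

Convert departure to UTC: 14:10 − 10:30 = 03:40 UTC on Apr 6.
Add 1 hour and 35 minutes leg 1 → 05:15 UTC.
Add 5 hours 49 minutes layover in Marrick → 11:04 UTC.
Add 13 hours 10 minutes leg 2 → 00:14 UTC (Apr 7).
Add 5 hours 11 minutes layover in Sable Harbour → 05:25 UTC.
Add 11 hours 25 minutes leg 3 → 16:50 UTC.
Add 4 hours 5 minutes layover in Tehran → 20:55 UTC.
Add 3 hours and 50 minutes leg 4 → 00:45 UTC (Apr 8).
Rio de Janeiro is UTC−3:00, so local arrival = 00:45 − 3:00 = 21:45 on Apr 7.

21:45 on April 7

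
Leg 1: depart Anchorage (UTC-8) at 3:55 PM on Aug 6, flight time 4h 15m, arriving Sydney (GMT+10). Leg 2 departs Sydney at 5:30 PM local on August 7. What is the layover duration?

3 hours 20 minutes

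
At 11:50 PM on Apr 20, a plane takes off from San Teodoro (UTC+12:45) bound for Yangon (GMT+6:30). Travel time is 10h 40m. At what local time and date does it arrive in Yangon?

4:15 AM on April 21

Convert departure to UTC: 11:50 PM − 12:45 = 11:05 AM UTC on Apr 20.
Add 10 hours and 40 minutes travel time → 9:45 PM UTC.
Yangon is UTC+6:30, so local arrival = 9:45 PM + 6:30 = 4:15 AM on Apr 21.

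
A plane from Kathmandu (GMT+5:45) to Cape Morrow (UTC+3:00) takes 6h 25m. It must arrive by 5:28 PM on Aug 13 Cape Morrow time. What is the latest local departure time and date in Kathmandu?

Target arrival in UTC: 5:28 PM − 3:00 = 2:28 PM on Aug 13.
Subtract 6 hours and 25 minutes → departure 8:03 AM UTC on Aug 13.
Kathmandu is UTC+5:45: 8:03 AM + 5:45 = 1:48 PM on Aug 13.

1:48 PM on Aug 13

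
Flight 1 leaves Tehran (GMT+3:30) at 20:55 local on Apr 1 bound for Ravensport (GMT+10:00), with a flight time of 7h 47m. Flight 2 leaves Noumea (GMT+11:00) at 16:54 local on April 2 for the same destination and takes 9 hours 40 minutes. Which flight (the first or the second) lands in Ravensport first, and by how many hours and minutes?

Flight 1 in UTC: 20:55 − 3:30 = 17:25 on Apr 1.
+7 hours and 47 minutes → arrive 01:12 UTC on Apr 2.
Flight 2 in UTC: 16:54 − 11:00 = 05:54 on Apr 2.
+9 hours 40 minutes → arrive 15:34 UTC on Apr 2.
Flight 1 lands earlier by 14 hours 22 minutes.

the first, by 14 hours 22 minutes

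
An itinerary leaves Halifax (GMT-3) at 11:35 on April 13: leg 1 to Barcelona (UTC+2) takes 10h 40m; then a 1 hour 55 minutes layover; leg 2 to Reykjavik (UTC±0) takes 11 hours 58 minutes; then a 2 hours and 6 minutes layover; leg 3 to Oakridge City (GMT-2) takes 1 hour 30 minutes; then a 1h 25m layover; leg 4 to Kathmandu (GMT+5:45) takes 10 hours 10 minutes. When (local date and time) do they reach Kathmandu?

12:04 on Apr 15

Convert departure to UTC: 11:35 + 3:00 = 14:35 UTC on Apr 13.
Add 10 hours 40 minutes leg 1 → 01:15 UTC (Apr 14).
Add 1 hour and 55 minutes layover in Barcelona → 03:10 UTC.
Add 11 hours and 58 minutes leg 2 → 15:08 UTC.
Add 2 hours 6 minutes layover in Reykjavik → 17:14 UTC.
Add 1 hour 30 minutes leg 3 → 18:44 UTC.
Add 1 hour and 25 minutes layover in Oakridge City → 20:09 UTC.
Add 10 hours and 10 minutes leg 4 → 06:19 UTC (Apr 15).
Kathmandu is UTC+5:45, so local arrival = 06:19 + 5:45 = 12:04 on Apr 15.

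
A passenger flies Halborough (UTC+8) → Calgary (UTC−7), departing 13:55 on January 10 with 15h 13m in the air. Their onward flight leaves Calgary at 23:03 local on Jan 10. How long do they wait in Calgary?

Convert departure to UTC: 13:55 − 8:00 = 05:55 UTC on Jan 10.
Add 15 hours 13 minutes flight time → 21:08 UTC.
Calgary is UTC−7:00, so local arrival = 21:08 − 7:00 = 14:08 on Jan 10.
Layover = 23:03 − 14:08 = 8 hours 55 minutes.

8 hours 55 minutes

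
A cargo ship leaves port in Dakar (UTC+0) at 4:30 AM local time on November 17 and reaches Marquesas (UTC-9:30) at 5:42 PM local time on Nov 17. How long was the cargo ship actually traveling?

22 hours 42 minutes

Marquesas is 9:30 behind Dakar.
Clock-face elapsed time (ignoring zones) is 13 hours 12 minutes.
Actual elapsed = 13 hours 12 minutes + 9:30 = 22 hours 42 minutes.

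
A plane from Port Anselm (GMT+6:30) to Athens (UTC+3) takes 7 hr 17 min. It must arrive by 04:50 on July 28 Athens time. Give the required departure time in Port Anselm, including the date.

01:03 on July 28

Target arrival in UTC: 04:50 − 3:00 = 01:50 on Jul 28.
Subtract 7 hours 17 minutes → departure 18:33 UTC on Jul 27.
Port Anselm is UTC+6:30: 18:33 + 6:30 = 01:03 on Jul 28.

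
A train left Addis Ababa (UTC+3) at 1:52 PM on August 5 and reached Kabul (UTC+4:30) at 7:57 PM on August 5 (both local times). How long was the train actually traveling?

4 hours 35 minutes

Departure in UTC: 1:52 PM − 3:00 = 10:52 AM on Aug 5.
Arrival in UTC: 7:57 PM − 4:30 = 3:27 PM on Aug 5.
Elapsed = 3:27 PM − 10:52 AM = 4 hours 35 minutes.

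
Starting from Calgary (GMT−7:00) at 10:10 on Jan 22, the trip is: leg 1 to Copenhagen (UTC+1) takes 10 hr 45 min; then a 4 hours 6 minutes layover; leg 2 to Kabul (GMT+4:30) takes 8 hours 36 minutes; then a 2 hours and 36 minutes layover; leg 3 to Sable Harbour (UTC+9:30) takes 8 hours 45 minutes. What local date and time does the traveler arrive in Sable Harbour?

13:28 on Jan 24

Convert departure to UTC: 10:10 + 7:00 = 17:10 UTC on Jan 22.
Add 10 hours and 45 minutes leg 1 → 03:55 UTC (Jan 23).
Add 4 hours and 6 minutes layover in Copenhagen → 08:01 UTC.
Add 8 hours 36 minutes leg 2 → 16:37 UTC.
Add 2 hours and 36 minutes layover in Kabul → 19:13 UTC.
Add 8 hours and 45 minutes leg 3 → 03:58 UTC (Jan 24).
Sable Harbour is UTC+9:30, so local arrival = 03:58 + 9:30 = 13:28 on Jan 24.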